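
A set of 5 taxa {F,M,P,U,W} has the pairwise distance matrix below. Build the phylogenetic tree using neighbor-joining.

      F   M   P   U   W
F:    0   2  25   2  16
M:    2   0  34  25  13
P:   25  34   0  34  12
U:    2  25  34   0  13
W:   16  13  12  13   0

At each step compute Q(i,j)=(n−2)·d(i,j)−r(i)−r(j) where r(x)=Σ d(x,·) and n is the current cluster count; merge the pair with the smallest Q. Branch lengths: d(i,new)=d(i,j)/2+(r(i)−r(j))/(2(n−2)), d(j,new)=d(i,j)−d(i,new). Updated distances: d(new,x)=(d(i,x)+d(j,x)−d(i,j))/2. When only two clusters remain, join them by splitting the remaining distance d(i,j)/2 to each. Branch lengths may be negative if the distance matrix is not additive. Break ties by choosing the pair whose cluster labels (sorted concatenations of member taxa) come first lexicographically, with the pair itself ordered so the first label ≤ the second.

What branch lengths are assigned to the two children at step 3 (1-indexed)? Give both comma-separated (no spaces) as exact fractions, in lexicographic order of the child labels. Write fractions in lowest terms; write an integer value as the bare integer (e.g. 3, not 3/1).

5,10

step 1: merge (P,W) at d=12, Q=-123; branch lengths P→29/2, W→-5/2; new cluster PW
  updated: d(F,PW)=29/2, d(M,PW)=35/2, d(PW,U)=35/2
step 2: merge (F,M) at d=2, Q=-59; branch lengths F→-11/2, M→15/2; new cluster FM
  updated: d(FM,PW)=15, d(FM,U)=25/2
step 3: merge (FM,PW) at d=15, Q=-45; branch lengths FM→5, PW→10; new cluster FMPW
  updated: d(FMPW,U)=15/2
step 4: merge (FMPW,U) at d=15/2; branch lengths FMPW→15/4, U→15/4; new cluster FMPUW
final tree: (((F:-11/2,M:15/2):5,(P:29/2,W:-5/2):10):15/4,U:15/4)
total length: 73/2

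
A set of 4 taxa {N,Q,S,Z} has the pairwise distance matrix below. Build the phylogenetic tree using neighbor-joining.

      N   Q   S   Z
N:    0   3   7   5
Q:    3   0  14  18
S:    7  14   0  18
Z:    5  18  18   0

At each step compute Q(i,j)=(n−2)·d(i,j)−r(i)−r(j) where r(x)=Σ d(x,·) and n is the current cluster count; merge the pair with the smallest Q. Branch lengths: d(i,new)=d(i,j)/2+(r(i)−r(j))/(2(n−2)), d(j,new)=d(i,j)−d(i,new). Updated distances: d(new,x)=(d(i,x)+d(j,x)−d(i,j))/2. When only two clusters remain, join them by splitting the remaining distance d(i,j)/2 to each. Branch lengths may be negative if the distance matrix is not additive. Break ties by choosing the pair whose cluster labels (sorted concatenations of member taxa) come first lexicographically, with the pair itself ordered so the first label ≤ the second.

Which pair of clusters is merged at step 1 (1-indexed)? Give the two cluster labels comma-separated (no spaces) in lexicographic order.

N,Z

step 1: merge (N,Z) at d=5, Q=-46; branch lengths N→-4, Z→9; new cluster NZ
  updated: d(NZ,Q)=8, d(NZ,S)=10
step 2: merge (NZ,Q) at d=8, Q=-32; branch lengths NZ→2, Q→6; new cluster NQZ
  updated: d(NQZ,S)=8
step 3: merge (NQZ,S) at d=8; branch lengths NQZ→4, S→4; new cluster NQSZ
final tree: (((N:-4,Z:9):2,Q:6):4,S:4)
total length: 21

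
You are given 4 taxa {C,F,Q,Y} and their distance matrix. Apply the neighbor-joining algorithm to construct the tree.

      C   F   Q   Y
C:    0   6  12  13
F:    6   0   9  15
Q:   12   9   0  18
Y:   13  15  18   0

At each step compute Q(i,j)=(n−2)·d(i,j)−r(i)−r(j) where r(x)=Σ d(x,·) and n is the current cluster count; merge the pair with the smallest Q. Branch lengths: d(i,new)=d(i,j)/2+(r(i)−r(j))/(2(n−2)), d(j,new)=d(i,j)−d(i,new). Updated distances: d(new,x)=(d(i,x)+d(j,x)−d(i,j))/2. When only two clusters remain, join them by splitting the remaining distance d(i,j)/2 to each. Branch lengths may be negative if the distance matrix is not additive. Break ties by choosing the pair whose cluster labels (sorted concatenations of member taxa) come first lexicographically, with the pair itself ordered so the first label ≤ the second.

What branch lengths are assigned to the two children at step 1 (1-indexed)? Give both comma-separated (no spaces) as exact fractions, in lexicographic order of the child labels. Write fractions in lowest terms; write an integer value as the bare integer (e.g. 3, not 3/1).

step 1: merge (C,Y) at d=13, Q=-51; branch lengths C→11/4, Y→41/4; new cluster CY
  updated: d(CY,F)=4, d(CY,Q)=17/2
step 2: merge (CY,F) at d=4, Q=-43/2; branch lengths CY→7/4, F→9/4; new cluster CFY
  updated: d(CFY,Q)=27/4
step 3: merge (CFY,Q) at d=27/4; branch lengths CFY→27/8, Q→27/8; new cluster CFQY
final tree: (((C:11/4,Y:41/4):7/4,F:9/4):27/8,Q:27/8)
total length: 95/4

11/4,41/4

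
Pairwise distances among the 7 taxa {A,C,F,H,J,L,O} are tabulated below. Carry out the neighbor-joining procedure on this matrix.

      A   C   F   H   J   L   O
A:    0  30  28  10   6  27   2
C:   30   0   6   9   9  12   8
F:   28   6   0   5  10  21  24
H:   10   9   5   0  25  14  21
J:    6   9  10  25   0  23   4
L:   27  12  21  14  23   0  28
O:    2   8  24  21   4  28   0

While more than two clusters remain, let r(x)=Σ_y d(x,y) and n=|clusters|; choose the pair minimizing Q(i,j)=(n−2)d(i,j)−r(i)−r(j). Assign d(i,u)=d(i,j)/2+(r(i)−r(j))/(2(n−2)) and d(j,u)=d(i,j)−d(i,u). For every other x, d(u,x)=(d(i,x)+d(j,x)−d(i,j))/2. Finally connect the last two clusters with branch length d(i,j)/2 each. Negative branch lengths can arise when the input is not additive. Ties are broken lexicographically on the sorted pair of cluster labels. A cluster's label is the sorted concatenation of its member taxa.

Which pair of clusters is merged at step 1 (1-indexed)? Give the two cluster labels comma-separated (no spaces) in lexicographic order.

step 1: merge (A,O) at d=2, Q=-180; branch lengths A→13/5, O→-3/5; new cluster AO
  updated: d(AO,C)=18, d(AO,F)=25, d(AO,H)=29/2, d(AO,J)=4, d(AO,L)=53/2
step 2: merge (AO,J) at d=4, Q=-143; branch lengths AO→33/8, J→-1/8; new cluster AJO
  updated: d(AJO,C)=23/2, d(AJO,F)=31/2, d(AJO,H)=71/4, d(AJO,L)=91/4
step 3: merge (F,H) at d=5, Q=-313/4; branch lengths F→67/24, H→53/24; new cluster FH
  updated: d(AJO,FH)=113/8, d(C,FH)=5, d(FH,L)=15
step 4: merge (AJO,FH) at d=113/8, Q=-217/4; branch lengths AJO→85/8, FH→7/2; new cluster AFHJO
  updated: d(AFHJO,C)=19/16, d(AFHJO,L)=189/16
step 5: merge (AFHJO,C) at d=19/16, Q=-25; branch lengths AFHJO→1/2, C→11/16; new cluster ACFHJO
  updated: d(ACFHJO,L)=181/16
step 6: merge (ACFHJO,L) at d=181/16; branch lengths ACFHJO→181/32, L→181/32; new cluster ACFHJLO
final tree: (((((A:13/5,O:-3/5):33/8,J:-1/8):85/8,(F:67/24,H:53/24):7/2):1/2,C:11/16):181/32,L:181/32)
total length: 301/8

A,O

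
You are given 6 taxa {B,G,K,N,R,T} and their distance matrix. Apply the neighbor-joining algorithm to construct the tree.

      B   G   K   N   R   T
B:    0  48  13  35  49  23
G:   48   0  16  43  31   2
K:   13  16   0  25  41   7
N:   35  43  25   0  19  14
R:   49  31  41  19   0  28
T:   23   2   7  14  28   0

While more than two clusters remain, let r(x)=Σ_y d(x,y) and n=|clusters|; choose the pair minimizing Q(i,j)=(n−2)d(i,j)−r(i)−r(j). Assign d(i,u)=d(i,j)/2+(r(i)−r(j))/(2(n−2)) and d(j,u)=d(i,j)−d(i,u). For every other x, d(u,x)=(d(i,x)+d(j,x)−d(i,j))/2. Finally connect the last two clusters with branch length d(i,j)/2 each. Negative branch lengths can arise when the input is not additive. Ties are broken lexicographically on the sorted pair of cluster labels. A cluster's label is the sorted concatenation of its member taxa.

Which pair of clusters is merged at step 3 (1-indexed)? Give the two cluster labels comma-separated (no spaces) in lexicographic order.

BK,NR

iteration 1: select N,R (d=19, Q=-228); attach at lengths (11/2, 27/2); label the merged cluster NR
  updated: d(B,NR)=65/2, d(G,NR)=55/2, d(K,NR)=47/2, d(NR,T)=23/2
iteration 2: select B,K (d=13, Q=-137); attach at lengths (16, -3); label the merged cluster BK
  updated: d(BK,G)=51/2, d(BK,NR)=43/2, d(BK,T)=17/2
iteration 3: select BK,NR (d=43/2, Q=-73); attach at lengths (19/2, 12); label the merged cluster BKNR
  updated: d(BKNR,G)=63/4, d(BKNR,T)=-3/4
iteration 4: select BKNR,G (d=63/4, Q=-17); attach at lengths (13/2, 37/4); label the merged cluster BGKNR
  updated: d(BGKNR,T)=-29/4
iteration 5: select BGKNR,T (d=-29/4); attach at lengths (-29/8, -29/8); label the merged cluster BGKNRT
final tree: ((((B:16,K:-3):19/2,(N:11/2,R:27/2):12):13/2,G:37/4):-29/8,T:-29/8)
total length: 62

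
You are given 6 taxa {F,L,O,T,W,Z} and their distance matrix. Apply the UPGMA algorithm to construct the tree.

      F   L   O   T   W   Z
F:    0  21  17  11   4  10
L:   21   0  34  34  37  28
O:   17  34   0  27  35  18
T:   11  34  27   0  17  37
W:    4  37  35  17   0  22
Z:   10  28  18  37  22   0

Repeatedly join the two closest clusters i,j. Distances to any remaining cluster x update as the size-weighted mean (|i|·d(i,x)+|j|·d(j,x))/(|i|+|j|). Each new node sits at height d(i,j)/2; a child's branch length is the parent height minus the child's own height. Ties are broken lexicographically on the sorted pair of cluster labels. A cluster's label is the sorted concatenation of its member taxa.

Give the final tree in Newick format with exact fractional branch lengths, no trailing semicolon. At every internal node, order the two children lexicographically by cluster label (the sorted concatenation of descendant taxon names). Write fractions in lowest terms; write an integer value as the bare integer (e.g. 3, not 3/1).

iteration 1: select F,W (d=4); attach at lengths (2, 2); label the merged cluster FW
  updated: d(FW,L)=29, d(FW,O)=26, d(FW,T)=14, d(FW,Z)=16
iteration 2: select FW,T (d=14); attach at lengths (5, 7); label the merged cluster FTW
  updated: d(FTW,L)=92/3, d(FTW,O)=79/3, d(FTW,Z)=23
iteration 3: select O,Z (d=18); attach at lengths (9, 9); label the merged cluster OZ
  updated: d(FTW,OZ)=74/3, d(L,OZ)=31
iteration 4: select FTW,OZ (d=74/3); attach at lengths (16/3, 10/3); label the merged cluster FOTWZ
  updated: d(FOTWZ,L)=154/5
iteration 5: select FOTWZ,L (d=154/5); attach at lengths (46/15, 77/5); label the merged cluster FLOTWZ
final tree: ((((F:2,W:2):5,T:7):16/3,(O:9,Z:9):10/3):46/15,L:77/5)
total length: 917/15

((((F:2,W:2):5,T:7):16/3,(O:9,Z:9):10/3):46/15,L:77/5)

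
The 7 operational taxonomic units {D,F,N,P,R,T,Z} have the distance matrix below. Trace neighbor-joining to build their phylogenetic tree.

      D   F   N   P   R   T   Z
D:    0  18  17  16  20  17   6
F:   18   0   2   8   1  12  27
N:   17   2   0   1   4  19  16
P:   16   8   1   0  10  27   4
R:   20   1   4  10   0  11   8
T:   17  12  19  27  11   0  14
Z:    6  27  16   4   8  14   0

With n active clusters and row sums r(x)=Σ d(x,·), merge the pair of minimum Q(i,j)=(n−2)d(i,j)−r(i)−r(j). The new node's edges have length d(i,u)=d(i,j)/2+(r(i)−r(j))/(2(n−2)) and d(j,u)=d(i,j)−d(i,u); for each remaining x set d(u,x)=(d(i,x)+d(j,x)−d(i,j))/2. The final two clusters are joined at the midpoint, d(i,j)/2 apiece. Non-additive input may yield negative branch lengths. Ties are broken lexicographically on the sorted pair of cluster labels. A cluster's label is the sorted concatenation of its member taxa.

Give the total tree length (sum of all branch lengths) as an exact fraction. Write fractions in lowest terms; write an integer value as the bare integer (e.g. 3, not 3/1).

iteration 1: select D,Z (d=6, Q=-139); attach at lengths (49/10, 11/10); label the merged cluster DZ
  updated: d(DZ,F)=39/2, d(DZ,N)=27/2, d(DZ,P)=7, d(DZ,R)=11, d(DZ,T)=25/2
iteration 2: select DZ,T (d=25/2, Q=-95); attach at lengths (4, 17/2); label the merged cluster DTZ
  updated: d(DTZ,F)=19/2, d(DTZ,N)=10, d(DTZ,P)=43/4, d(DTZ,R)=19/4
iteration 3: select N,P (d=1, Q=-175/4); attach at lengths (-13/8, 21/8); label the merged cluster NP
  updated: d(DTZ,NP)=79/8, d(F,NP)=9/2, d(NP,R)=13/2
iteration 4: select DTZ,R (d=19/4, Q=-215/8); attach at lengths (171/32, -19/32); label the merged cluster DRTZ
  updated: d(DRTZ,F)=23/8, d(DRTZ,NP)=93/16
iteration 5: select DRTZ,F (d=23/8, Q=-211/16); attach at lengths (67/32, 25/32); label the merged cluster DFRTZ
  updated: d(DFRTZ,NP)=119/32
iteration 6: select DFRTZ,NP (d=119/32); attach at lengths (119/64, 119/64); label the merged cluster DFNPRTZ
final tree: (((((D:49/10,Z:11/10):4,T:17/2):171/32,R:-19/32):67/32,F:25/32):119/64,(N:-13/8,P:21/8):119/64)
total length: 987/32

987/32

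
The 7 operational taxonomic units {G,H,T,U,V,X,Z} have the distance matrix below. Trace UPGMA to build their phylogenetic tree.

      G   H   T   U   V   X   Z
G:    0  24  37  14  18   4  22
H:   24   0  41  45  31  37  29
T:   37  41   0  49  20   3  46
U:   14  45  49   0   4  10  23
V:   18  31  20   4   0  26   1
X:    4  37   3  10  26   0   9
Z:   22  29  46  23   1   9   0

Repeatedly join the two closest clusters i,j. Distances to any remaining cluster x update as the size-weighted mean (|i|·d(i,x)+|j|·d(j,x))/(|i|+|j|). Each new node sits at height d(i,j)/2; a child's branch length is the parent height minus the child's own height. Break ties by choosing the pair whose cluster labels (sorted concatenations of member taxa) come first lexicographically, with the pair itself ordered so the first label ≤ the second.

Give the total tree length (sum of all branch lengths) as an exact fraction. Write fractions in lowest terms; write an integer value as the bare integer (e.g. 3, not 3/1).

step 1: merge (V,Z) at d=1; branch lengths V→1/2, Z→1/2; new cluster VZ
  updated: d(G,VZ)=20, d(H,VZ)=30, d(T,VZ)=33, d(U,VZ)=27/2, d(VZ,X)=35/2
step 2: merge (T,X) at d=3; branch lengths T→3/2, X→3/2; new cluster TX
  updated: d(G,TX)=41/2, d(H,TX)=39, d(TX,U)=59/2, d(TX,VZ)=101/4
step 3: merge (U,VZ) at d=27/2; branch lengths U→27/4, VZ→25/4; new cluster UVZ
  updated: d(G,UVZ)=18, d(H,UVZ)=35, d(TX,UVZ)=80/3
step 4: merge (G,UVZ) at d=18; branch lengths G→9, UVZ→9/4; new cluster GUVZ
  updated: d(GUVZ,H)=129/4, d(GUVZ,TX)=201/8
step 5: merge (GUVZ,TX) at d=201/8; branch lengths GUVZ→57/16, TX→177/16; new cluster GTUVXZ
  updated: d(GTUVXZ,H)=69/2
step 6: merge (GTUVXZ,H) at d=69/2; branch lengths GTUVXZ→75/16, H→69/4; new cluster GHTUVXZ
final tree: (((G:9,(U:27/4,(V:1/2,Z:1/2):25/4):9/4):57/16,(T:3/2,X:3/2):177/16):75/16,H:69/4)
total length: 1037/16

1037/16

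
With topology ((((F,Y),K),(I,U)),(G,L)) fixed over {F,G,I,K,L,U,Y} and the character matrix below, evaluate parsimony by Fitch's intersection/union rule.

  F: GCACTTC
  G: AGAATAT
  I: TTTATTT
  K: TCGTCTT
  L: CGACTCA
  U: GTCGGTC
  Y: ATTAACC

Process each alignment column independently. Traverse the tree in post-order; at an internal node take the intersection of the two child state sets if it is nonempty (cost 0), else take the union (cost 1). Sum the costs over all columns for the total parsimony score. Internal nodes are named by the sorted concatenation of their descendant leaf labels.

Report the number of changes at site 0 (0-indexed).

site 0, node FY: F={G} ∪ Y={A} → {A,G} (+1)
site 0, node FKY: FY={A,G} ∪ K={T} → {A,G,T} (+1)
site 0, node IU: I={T} ∪ U={G} → {G,T} (+1)
site 0, node FIKUY: FKY={A,G,T} ∩ IU={G,T} → {G,T} (+0)
site 0, node GL: G={A} ∪ L={C} → {A,C} (+1)
site 0, node FGIKLUY: FIKUY={G,T} ∪ GL={A,C} → {A,C,G,T} (+1)
site 1, node FY: F={C} ∪ Y={T} → {C,T} (+1)
site 1, node FKY: FY={C,T} ∩ K={C} → {C} (+0)
site 1, node IU: I={T} ∩ U={T} → {T} (+0)
site 1, node FIKUY: FKY={C} ∪ IU={T} → {C,T} (+1)
site 1, node GL: G={G} ∩ L={G} → {G} (+0)
site 1, node FGIKLUY: FIKUY={C,T} ∪ GL={G} → {C,G,T} (+1)
site 2, node FY: F={A} ∪ Y={T} → {A,T} (+1)
site 2, node FKY: FY={A,T} ∪ K={G} → {A,G,T} (+1)
site 2, node IU: I={T} ∪ U={C} → {C,T} (+1)
site 2, node FIKUY: FKY={A,G,T} ∩ IU={C,T} → {T} (+0)
site 2, node GL: G={A} ∩ L={A} → {A} (+0)
site 2, node FGIKLUY: FIKUY={T} ∪ GL={A} → {A,T} (+1)
site 3, node FY: F={C} ∪ Y={A} → {A,C} (+1)
site 3, node FKY: FY={A,C} ∪ K={T} → {A,C,T} (+1)
site 3, node IU: I={A} ∪ U={G} → {A,G} (+1)
site 3, node FIKUY: FKY={A,C,T} ∩ IU={A,G} → {A} (+0)
site 3, node GL: G={A} ∪ L={C} → {A,C} (+1)
site 3, node FGIKLUY: FIKUY={A} ∩ GL={A,C} → {A} (+0)
site 4, node FY: F={T} ∪ Y={A} → {A,T} (+1)
site 4, node FKY: FY={A,T} ∪ K={C} → {A,C,T} (+1)
site 4, node IU: I={T} ∪ U={G} → {G,T} (+1)
site 4, node FIKUY: FKY={A,C,T} ∩ IU={G,T} → {T} (+0)
site 4, node GL: G={T} ∩ L={T} → {T} (+0)
site 4, node FGIKLUY: FIKUY={T} ∩ GL={T} → {T} (+0)
site 5, node FY: F={T} ∪ Y={C} → {C,T} (+1)
site 5, node FKY: FY={C,T} ∩ K={T} → {T} (+0)
site 5, node IU: I={T} ∩ U={T} → {T} (+0)
site 5, node FIKUY: FKY={T} ∩ IU={T} → {T} (+0)
site 5, node GL: G={A} ∪ L={C} → {A,C} (+1)
site 5, node FGIKLUY: FIKUY={T} ∪ GL={A,C} → {A,C,T} (+1)
site 6, node FY: F={C} ∩ Y={C} → {C} (+0)
site 6, node FKY: FY={C} ∪ K={T} → {C,T} (+1)
site 6, node IU: I={T} ∪ U={C} → {C,T} (+1)
site 6, node FIKUY: FKY={C,T} ∩ IU={C,T} → {C,T} (+0)
site 6, node GL: G={T} ∪ L={A} → {A,T} (+1)
site 6, node FGIKLUY: FIKUY={C,T} ∩ GL={A,T} → {T} (+0)
per-site changes: [5, 3, 4, 4, 3, 3, 3]; total = 25

5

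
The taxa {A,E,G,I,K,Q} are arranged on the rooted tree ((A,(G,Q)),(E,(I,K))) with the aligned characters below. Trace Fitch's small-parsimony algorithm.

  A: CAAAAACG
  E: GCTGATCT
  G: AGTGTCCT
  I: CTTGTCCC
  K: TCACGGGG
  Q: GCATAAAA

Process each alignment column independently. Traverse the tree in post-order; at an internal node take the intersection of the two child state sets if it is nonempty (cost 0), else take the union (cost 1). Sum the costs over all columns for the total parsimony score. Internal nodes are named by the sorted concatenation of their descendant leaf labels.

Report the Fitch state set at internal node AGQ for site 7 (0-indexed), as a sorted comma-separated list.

A,G,T

[col 0] GQ: children G:{A}, Q:{G} ∪→ {A,G}; cost 1
[col 0] AGQ: children A:{C}, GQ:{A,G} ∪→ {A,C,G}; cost 1
[col 0] IK: children I:{C}, K:{T} ∪→ {C,T}; cost 1
[col 0] EIK: children E:{G}, IK:{C,T} ∪→ {C,G,T}; cost 1
[col 0] AEGIKQ: children AGQ:{A,C,G}, EIK:{C,G,T} ∩→ {C,G}; cost 0
[col 1] GQ: children G:{G}, Q:{C} ∪→ {C,G}; cost 1
[col 1] AGQ: children A:{A}, GQ:{C,G} ∪→ {A,C,G}; cost 1
[col 1] IK: children I:{T}, K:{C} ∪→ {C,T}; cost 1
[col 1] EIK: children E:{C}, IK:{C,T} ∩→ {C}; cost 0
[col 1] AEGIKQ: children AGQ:{A,C,G}, EIK:{C} ∩→ {C}; cost 0
[col 2] GQ: children G:{T}, Q:{A} ∪→ {A,T}; cost 1
[col 2] AGQ: children A:{A}, GQ:{A,T} ∩→ {A}; cost 0
[col 2] IK: children I:{T}, K:{A} ∪→ {A,T}; cost 1
[col 2] EIK: children E:{T}, IK:{A,T} ∩→ {T}; cost 0
[col 2] AEGIKQ: children AGQ:{A}, EIK:{T} ∪→ {A,T}; cost 1
[col 3] GQ: children G:{G}, Q:{T} ∪→ {G,T}; cost 1
[col 3] AGQ: children A:{A}, GQ:{G,T} ∪→ {A,G,T}; cost 1
[col 3] IK: children I:{G}, K:{C} ∪→ {C,G}; cost 1
[col 3] EIK: children E:{G}, IK:{C,G} ∩→ {G}; cost 0
[col 3] AEGIKQ: children AGQ:{A,G,T}, EIK:{G} ∩→ {G}; cost 0
[col 4] GQ: children G:{T}, Q:{A} ∪→ {A,T}; cost 1
[col 4] AGQ: children A:{A}, GQ:{A,T} ∩→ {A}; cost 0
[col 4] IK: children I:{T}, K:{G} ∪→ {G,T}; cost 1
[col 4] EIK: children E:{A}, IK:{G,T} ∪→ {A,G,T}; cost 1
[col 4] AEGIKQ: children AGQ:{A}, EIK:{A,G,T} ∩→ {A}; cost 0
[col 5] GQ: children G:{C}, Q:{A} ∪→ {A,C}; cost 1
[col 5] AGQ: children A:{A}, GQ:{A,C} ∩→ {A}; cost 0
[col 5] IK: children I:{C}, K:{G} ∪→ {C,G}; cost 1
[col 5] EIK: children E:{T}, IK:{C,G} ∪→ {C,G,T}; cost 1
[col 5] AEGIKQ: children AGQ:{A}, EIK:{C,G,T} ∪→ {A,C,G,T}; cost 1
[col 6] GQ: children G:{C}, Q:{A} ∪→ {A,C}; cost 1
[col 6] AGQ: children A:{C}, GQ:{A,C} ∩→ {C}; cost 0
[col 6] IK: children I:{C}, K:{G} ∪→ {C,G}; cost 1
[col 6] EIK: children E:{C}, IK:{C,G} ∩→ {C}; cost 0
[col 6] AEGIKQ: children AGQ:{C}, EIK:{C} ∩→ {C}; cost 0
[col 7] GQ: children G:{T}, Q:{A} ∪→ {A,T}; cost 1
[col 7] AGQ: children A:{G}, GQ:{A,T} ∪→ {A,G,T}; cost 1
[col 7] IK: children I:{C}, K:{G} ∪→ {C,G}; cost 1
[col 7] EIK: children E:{T}, IK:{C,G} ∪→ {C,G,T}; cost 1
[col 7] AEGIKQ: children AGQ:{A,G,T}, EIK:{C,G,T} ∩→ {G,T}; cost 0
per-site changes: [4, 3, 3, 3, 3, 4, 2, 4]; total = 26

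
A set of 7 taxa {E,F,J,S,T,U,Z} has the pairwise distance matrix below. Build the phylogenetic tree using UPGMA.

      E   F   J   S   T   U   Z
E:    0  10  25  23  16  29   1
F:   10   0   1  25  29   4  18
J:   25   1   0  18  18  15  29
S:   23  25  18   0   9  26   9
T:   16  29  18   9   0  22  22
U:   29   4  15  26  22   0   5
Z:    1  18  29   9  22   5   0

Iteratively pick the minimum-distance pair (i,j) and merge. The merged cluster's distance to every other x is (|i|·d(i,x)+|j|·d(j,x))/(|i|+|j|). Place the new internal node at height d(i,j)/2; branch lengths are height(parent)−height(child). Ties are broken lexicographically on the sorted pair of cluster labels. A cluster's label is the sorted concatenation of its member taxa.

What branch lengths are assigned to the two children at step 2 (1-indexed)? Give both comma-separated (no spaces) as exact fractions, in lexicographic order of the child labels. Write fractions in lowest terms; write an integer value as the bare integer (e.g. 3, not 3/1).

step 1: merge (E,Z) at d=1; branch lengths E→1/2, Z→1/2; new cluster EZ
  updated: d(EZ,F)=14, d(EZ,J)=27, d(EZ,S)=16, d(EZ,T)=19, d(EZ,U)=17
step 2: merge (F,J) at d=1; branch lengths F→1/2, J→1/2; new cluster FJ
  updated: d(EZ,FJ)=41/2, d(FJ,S)=43/2, d(FJ,T)=47/2, d(FJ,U)=19/2
step 3: merge (S,T) at d=9; branch lengths S→9/2, T→9/2; new cluster ST
  updated: d(EZ,ST)=35/2, d(FJ,ST)=45/2, d(ST,U)=24
step 4: merge (FJ,U) at d=19/2; branch lengths FJ→17/4, U→19/4; new cluster FJU
  updated: d(EZ,FJU)=58/3, d(FJU,ST)=23
step 5: merge (EZ,ST) at d=35/2; branch lengths EZ→33/4, ST→17/4; new cluster ESTZ
  updated: d(ESTZ,FJU)=127/6
step 6: merge (ESTZ,FJU) at d=127/6; branch lengths ESTZ→11/6, FJU→35/6; new cluster EFJSTUZ
final tree: (((E:1/2,Z:1/2):33/4,(S:9/2,T:9/2):17/4):11/6,((F:1/2,J:1/2):17/4,U:19/4):35/6)
total length: 241/6

1/2,1/2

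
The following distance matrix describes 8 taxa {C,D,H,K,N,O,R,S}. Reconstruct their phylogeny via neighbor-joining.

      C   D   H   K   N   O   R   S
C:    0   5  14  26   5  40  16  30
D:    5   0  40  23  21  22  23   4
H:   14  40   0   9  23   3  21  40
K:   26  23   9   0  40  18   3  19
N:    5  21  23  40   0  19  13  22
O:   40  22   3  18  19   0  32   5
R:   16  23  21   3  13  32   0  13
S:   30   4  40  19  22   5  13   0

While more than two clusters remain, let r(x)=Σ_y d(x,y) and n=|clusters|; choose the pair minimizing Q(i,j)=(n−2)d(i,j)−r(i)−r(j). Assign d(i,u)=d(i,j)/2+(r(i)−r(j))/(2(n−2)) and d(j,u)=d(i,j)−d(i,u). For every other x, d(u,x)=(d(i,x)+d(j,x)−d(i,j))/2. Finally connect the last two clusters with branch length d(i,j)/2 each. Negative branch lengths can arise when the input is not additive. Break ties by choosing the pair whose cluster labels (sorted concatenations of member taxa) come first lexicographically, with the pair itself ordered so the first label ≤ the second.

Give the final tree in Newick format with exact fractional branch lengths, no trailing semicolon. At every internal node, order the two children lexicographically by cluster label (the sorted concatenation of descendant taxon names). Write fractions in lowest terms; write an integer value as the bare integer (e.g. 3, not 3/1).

1. join H+O (d=3, Q=-271) ⇒ HO; edges |H|=29/12, |O|=7/12
  updated: d(C,HO)=51/2, d(D,HO)=59/2, d(HO,K)=12, d(HO,N)=39/2, d(HO,R)=25, d(HO,S)=21
2. join C+N (d=5, Q=-203) ⇒ CN; edges |C|=6/5, |N|=19/5
  updated: d(CN,D)=21/2, d(CN,HO)=20, d(CN,K)=61/2, d(CN,R)=12, d(CN,S)=47/2
3. join D+S (d=4, Q=-309/2) ⇒ DS; edges |D|=51/16, |S|=13/16
  updated: d(CN,DS)=15, d(DS,HO)=93/4, d(DS,K)=19, d(DS,R)=16
4. join K+R (d=3, Q=-223/2) ⇒ KR; edges |K|=35/12, |R|=1/12
  updated: d(CN,KR)=79/4, d(DS,KR)=16, d(HO,KR)=17
5. join CN+DS (d=15, Q=-79) ⇒ CDNS; edges |CN|=61/8, |DS|=59/8
  updated: d(CDNS,HO)=113/8, d(CDNS,KR)=83/8
6. join CDNS+HO (d=113/8, Q=-83/2) ⇒ CDHNOS; edges |CDNS|=15/4, |HO|=83/8
  updated: d(CDHNOS,KR)=53/8
7. join CDHNOS+KR (d=53/8) ⇒ CDHKNORS; edges |CDHNOS|=53/16, |KR|=53/16
final tree: ((((C:6/5,N:19/5):61/8,(D:51/16,S:13/16):59/8):15/4,(H:29/12,O:7/12):83/8):53/16,(K:35/12,R:1/12):53/16)
total length: 203/4

((((C:6/5,N:19/5):61/8,(D:51/16,S:13/16):59/8):15/4,(H:29/12,O:7/12):83/8):53/16,(K:35/12,R:1/12):53/16)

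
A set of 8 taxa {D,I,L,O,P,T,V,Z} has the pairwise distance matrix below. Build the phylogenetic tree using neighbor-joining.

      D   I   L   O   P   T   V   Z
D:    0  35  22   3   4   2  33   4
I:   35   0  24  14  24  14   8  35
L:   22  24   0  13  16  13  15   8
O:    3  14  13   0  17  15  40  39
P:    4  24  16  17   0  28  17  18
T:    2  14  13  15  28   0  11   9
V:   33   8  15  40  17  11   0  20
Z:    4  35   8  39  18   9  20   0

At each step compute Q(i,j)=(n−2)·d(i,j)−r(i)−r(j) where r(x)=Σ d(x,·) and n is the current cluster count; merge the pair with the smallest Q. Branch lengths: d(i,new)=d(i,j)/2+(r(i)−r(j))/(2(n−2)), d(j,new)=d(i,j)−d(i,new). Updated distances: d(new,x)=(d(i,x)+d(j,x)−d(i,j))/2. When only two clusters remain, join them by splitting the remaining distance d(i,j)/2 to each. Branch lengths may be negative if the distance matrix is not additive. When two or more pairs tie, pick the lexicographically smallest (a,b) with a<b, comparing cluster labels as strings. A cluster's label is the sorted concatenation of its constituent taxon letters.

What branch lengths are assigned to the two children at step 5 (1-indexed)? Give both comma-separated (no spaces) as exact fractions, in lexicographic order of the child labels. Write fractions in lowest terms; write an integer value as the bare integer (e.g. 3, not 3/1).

iteration 1: select I,V (d=8, Q=-250); attach at lengths (29/6, 19/6); label the merged cluster IV
  updated: d(D,IV)=30, d(IV,L)=31/2, d(IV,O)=23, d(IV,P)=33/2, d(IV,T)=17/2, d(IV,Z)=47/2
iteration 2: select D,O (d=3, Q=-160); attach at lengths (-3, 6); label the merged cluster DO
  updated: d(DO,IV)=25, d(DO,L)=16, d(DO,P)=9, d(DO,T)=7, d(DO,Z)=20
iteration 3: select DO,P (d=9, Q=-257/2); attach at lengths (51/16, 93/16); label the merged cluster DOP
  updated: d(DOP,IV)=65/4, d(DOP,L)=23/2, d(DOP,T)=13, d(DOP,Z)=29/2
iteration 4: select IV,T (d=17/2, Q=-327/4); attach at lengths (61/8, 7/8); label the merged cluster ITV
  updated: d(DOP,ITV)=83/8, d(ITV,L)=10, d(ITV,Z)=12
iteration 5: select DOP,ITV (d=83/8, Q=-48); attach at lengths (99/16, 67/16); label the merged cluster DIOPTV
  updated: d(DIOPTV,L)=89/16, d(DIOPTV,Z)=129/16
iteration 6: select DIOPTV,L (d=89/16, Q=-173/8); attach at lengths (45/16, 11/4); label the merged cluster DILOPTV
  updated: d(DILOPTV,Z)=21/4
iteration 7: select DILOPTV,Z (d=21/4); attach at lengths (21/8, 21/8); label the merged cluster DILOPTVZ
final tree: (((((D:-3,O:6):51/16,P:93/16):99/16,((I:29/6,V:19/6):61/8,T:7/8):67/16):45/16,L:11/4):21/8,Z:21/8)
total length: 795/16

99/16,67/16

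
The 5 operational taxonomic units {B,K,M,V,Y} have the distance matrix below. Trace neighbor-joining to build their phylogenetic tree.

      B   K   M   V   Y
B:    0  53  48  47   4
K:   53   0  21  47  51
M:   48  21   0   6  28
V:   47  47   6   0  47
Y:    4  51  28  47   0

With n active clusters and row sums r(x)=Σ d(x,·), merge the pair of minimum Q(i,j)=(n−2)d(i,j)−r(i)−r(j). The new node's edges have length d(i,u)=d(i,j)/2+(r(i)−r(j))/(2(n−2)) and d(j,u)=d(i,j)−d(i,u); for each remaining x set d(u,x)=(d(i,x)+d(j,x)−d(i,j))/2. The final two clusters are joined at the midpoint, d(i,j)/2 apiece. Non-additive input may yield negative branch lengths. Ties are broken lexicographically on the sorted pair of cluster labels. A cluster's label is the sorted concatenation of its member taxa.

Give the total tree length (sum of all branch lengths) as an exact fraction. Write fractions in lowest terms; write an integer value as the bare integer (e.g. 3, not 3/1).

iteration 1: select B,Y (d=4, Q=-270); attach at lengths (17/3, -5/3); label the merged cluster BY
  updated: d(BY,K)=50, d(BY,M)=36, d(BY,V)=45
iteration 2: select BY,K (d=50, Q=-149); attach at lengths (113/4, 87/4); label the merged cluster BKY
  updated: d(BKY,M)=7/2, d(BKY,V)=21
iteration 3: select BKY,M (d=7/2, Q=-61/2); attach at lengths (37/4, -23/4); label the merged cluster BKMY
  updated: d(BKMY,V)=47/4
iteration 4: select BKMY,V (d=47/4); attach at lengths (47/8, 47/8); label the merged cluster BKMVY
final tree: ((((B:17/3,Y:-5/3):113/4,K:87/4):37/4,M:-23/4):47/8,V:47/8)
total length: 277/4

277/4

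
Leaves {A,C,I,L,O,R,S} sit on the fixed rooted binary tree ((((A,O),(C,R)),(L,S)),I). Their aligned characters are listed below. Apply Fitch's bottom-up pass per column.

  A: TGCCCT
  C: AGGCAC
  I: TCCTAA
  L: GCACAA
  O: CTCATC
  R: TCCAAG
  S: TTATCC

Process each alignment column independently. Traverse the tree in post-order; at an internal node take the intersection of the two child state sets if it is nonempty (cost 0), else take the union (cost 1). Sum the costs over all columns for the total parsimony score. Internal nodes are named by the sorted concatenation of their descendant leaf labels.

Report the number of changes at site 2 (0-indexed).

[col 0] AO: children A:{T}, O:{C} ∪→ {C,T}; cost 1
[col 0] CR: children C:{A}, R:{T} ∪→ {A,T}; cost 1
[col 0] ACOR: children AO:{C,T}, CR:{A,T} ∩→ {T}; cost 0
[col 0] LS: children L:{G}, S:{T} ∪→ {G,T}; cost 1
[col 0] ACLORS: children ACOR:{T}, LS:{G,T} ∩→ {T}; cost 0
[col 0] ACILORS: children ACLORS:{T}, I:{T} ∩→ {T}; cost 0
[col 1] AO: children A:{G}, O:{T} ∪→ {G,T}; cost 1
[col 1] CR: children C:{G}, R:{C} ∪→ {C,G}; cost 1
[col 1] ACOR: children AO:{G,T}, CR:{C,G} ∩→ {G}; cost 0
[col 1] LS: children L:{C}, S:{T} ∪→ {C,T}; cost 1
[col 1] ACLORS: children ACOR:{G}, LS:{C,T} ∪→ {C,G,T}; cost 1
[col 1] ACILORS: children ACLORS:{C,G,T}, I:{C} ∩→ {C}; cost 0
[col 2] AO: children A:{C}, O:{C} ∩→ {C}; cost 0
[col 2] CR: children C:{G}, R:{C} ∪→ {C,G}; cost 1
[col 2] ACOR: children AO:{C}, CR:{C,G} ∩→ {C}; cost 0
[col 2] LS: children L:{A}, S:{A} ∩→ {A}; cost 0
[col 2] ACLORS: children ACOR:{C}, LS:{A} ∪→ {A,C}; cost 1
[col 2] ACILORS: children ACLORS:{A,C}, I:{C} ∩→ {C}; cost 0
[col 3] AO: children A:{C}, O:{A} ∪→ {A,C}; cost 1
[col 3] CR: children C:{C}, R:{A} ∪→ {A,C}; cost 1
[col 3] ACOR: children AO:{A,C}, CR:{A,C} ∩→ {A,C}; cost 0
[col 3] LS: children L:{C}, S:{T} ∪→ {C,T}; cost 1
[col 3] ACLORS: children ACOR:{A,C}, LS:{C,T} ∩→ {C}; cost 0
[col 3] ACILORS: children ACLORS:{C}, I:{T} ∪→ {C,T}; cost 1
[col 4] AO: children A:{C}, O:{T} ∪→ {C,T}; cost 1
[col 4] CR: children C:{A}, R:{A} ∩→ {A}; cost 0
[col 4] ACOR: children AO:{C,T}, CR:{A} ∪→ {A,C,T}; cost 1
[col 4] LS: children L:{A}, S:{C} ∪→ {A,C}; cost 1
[col 4] ACLORS: children ACOR:{A,C,T}, LS:{A,C} ∩→ {A,C}; cost 0
[col 4] ACILORS: children ACLORS:{A,C}, I:{A} ∩→ {A}; cost 0
[col 5] AO: children A:{T}, O:{C} ∪→ {C,T}; cost 1
[col 5] CR: children C:{C}, R:{G} ∪→ {C,G}; cost 1
[col 5] ACOR: children AO:{C,T}, CR:{C,G} ∩→ {C}; cost 0
[col 5] LS: children L:{A}, S:{C} ∪→ {A,C}; cost 1
[col 5] ACLORS: children ACOR:{C}, LS:{A,C} ∩→ {C}; cost 0
[col 5] ACILORS: children ACLORS:{C}, I:{A} ∪→ {A,C}; cost 1
per-site changes: [3, 4, 2, 4, 3, 4]; total = 20

2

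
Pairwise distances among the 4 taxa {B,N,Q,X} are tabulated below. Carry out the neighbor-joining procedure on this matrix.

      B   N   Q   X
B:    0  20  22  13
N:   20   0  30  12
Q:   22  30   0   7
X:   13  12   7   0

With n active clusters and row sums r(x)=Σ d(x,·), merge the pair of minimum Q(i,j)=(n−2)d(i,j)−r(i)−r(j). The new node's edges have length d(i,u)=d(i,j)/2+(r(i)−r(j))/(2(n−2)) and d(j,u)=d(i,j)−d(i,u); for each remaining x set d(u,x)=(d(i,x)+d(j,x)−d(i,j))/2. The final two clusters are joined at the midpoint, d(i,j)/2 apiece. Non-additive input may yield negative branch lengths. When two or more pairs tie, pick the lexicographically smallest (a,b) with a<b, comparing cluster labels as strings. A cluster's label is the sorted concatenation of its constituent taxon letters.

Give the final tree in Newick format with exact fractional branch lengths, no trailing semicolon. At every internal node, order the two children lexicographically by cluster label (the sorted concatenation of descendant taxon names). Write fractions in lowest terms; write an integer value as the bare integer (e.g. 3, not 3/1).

(((B:33/4,N:47/4):23/4,Q:41/4):-13/8,X:-13/8)

1. join B+N (d=20, Q=-77) ⇒ BN; edges |B|=33/4, |N|=47/4
  updated: d(BN,Q)=16, d(BN,X)=5/2
2. join BN+Q (d=16, Q=-51/2) ⇒ BNQ; edges |BN|=23/4, |Q|=41/4
  updated: d(BNQ,X)=-13/4
3. join BNQ+X (d=-13/4) ⇒ BNQX; edges |BNQ|=-13/8, |X|=-13/8
final tree: (((B:33/4,N:47/4):23/4,Q:41/4):-13/8,X:-13/8)
total length: 131/4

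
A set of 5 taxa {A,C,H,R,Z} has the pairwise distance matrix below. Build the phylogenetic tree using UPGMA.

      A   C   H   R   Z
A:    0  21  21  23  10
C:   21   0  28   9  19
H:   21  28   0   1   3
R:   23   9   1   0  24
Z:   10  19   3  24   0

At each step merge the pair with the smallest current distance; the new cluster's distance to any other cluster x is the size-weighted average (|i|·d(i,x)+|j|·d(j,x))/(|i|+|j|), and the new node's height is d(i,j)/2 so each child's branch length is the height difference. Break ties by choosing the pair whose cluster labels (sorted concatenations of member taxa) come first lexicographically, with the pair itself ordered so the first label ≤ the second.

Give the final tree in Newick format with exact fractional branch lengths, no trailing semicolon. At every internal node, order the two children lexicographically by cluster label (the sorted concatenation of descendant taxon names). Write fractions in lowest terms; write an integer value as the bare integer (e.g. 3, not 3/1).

iteration 1: select H,R (d=1); attach at lengths (1/2, 1/2); label the merged cluster HR
  updated: d(A,HR)=22, d(C,HR)=37/2, d(HR,Z)=27/2
iteration 2: select A,Z (d=10); attach at lengths (5, 5); label the merged cluster AZ
  updated: d(AZ,C)=20, d(AZ,HR)=71/4
iteration 3: select AZ,HR (d=71/4); attach at lengths (31/8, 67/8); label the merged cluster AHRZ
  updated: d(AHRZ,C)=77/4
iteration 4: select AHRZ,C (d=77/4); attach at lengths (3/4, 77/8); label the merged cluster ACHRZ
final tree: (((A:5,Z:5):31/8,(H:1/2,R:1/2):67/8):3/4,C:77/8)
total length: 269/8

(((A:5,Z:5):31/8,(H:1/2,R:1/2):67/8):3/4,C:77/8)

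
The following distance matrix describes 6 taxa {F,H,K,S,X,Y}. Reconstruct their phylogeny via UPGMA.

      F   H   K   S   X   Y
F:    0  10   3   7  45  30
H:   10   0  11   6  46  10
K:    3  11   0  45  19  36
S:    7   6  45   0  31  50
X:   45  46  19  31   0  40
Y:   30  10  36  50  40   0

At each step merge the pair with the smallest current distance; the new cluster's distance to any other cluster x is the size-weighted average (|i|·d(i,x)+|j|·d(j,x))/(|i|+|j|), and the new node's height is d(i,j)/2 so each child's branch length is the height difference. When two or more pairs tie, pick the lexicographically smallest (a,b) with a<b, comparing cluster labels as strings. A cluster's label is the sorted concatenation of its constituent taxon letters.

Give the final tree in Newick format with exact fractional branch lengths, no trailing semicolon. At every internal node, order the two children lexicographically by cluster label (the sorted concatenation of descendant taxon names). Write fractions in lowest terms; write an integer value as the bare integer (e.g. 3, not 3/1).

((((F:3/2,K:3/2):61/8,(H:3,S:3):49/8):53/8,Y:63/4):47/20,X:181/10)

step 1: merge (F,K) at d=3; branch lengths F→3/2, K→3/2; new cluster FK
  updated: d(FK,H)=21/2, d(FK,S)=26, d(FK,X)=32, d(FK,Y)=33
step 2: merge (H,S) at d=6; branch lengths H→3, S→3; new cluster HS
  updated: d(FK,HS)=73/4, d(HS,X)=77/2, d(HS,Y)=30
step 3: merge (FK,HS) at d=73/4; branch lengths FK→61/8, HS→49/8; new cluster FHKS
  updated: d(FHKS,X)=141/4, d(FHKS,Y)=63/2
step 4: merge (FHKS,Y) at d=63/2; branch lengths FHKS→53/8, Y→63/4; new cluster FHKSY
  updated: d(FHKSY,X)=181/5
step 5: merge (FHKSY,X) at d=181/5; branch lengths FHKSY→47/20, X→181/10; new cluster FHKSXY
final tree: ((((F:3/2,K:3/2):61/8,(H:3,S:3):49/8):53/8,Y:63/4):47/20,X:181/10)
total length: 2623/40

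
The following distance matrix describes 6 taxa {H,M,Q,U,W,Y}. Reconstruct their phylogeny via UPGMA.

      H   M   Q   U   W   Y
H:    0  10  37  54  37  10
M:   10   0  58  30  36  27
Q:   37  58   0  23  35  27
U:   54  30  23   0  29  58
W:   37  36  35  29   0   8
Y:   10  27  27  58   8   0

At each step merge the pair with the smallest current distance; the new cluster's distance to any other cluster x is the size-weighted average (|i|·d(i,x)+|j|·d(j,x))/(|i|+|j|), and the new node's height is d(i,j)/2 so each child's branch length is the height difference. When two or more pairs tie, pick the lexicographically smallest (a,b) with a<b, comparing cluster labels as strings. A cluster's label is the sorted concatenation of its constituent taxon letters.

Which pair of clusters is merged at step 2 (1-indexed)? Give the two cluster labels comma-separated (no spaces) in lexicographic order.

1. join W+Y (d=8) ⇒ WY; edges |W|=4, |Y|=4
  updated: d(H,WY)=47/2, d(M,WY)=63/2, d(Q,WY)=31, d(U,WY)=87/2
2. join H+M (d=10) ⇒ HM; edges |H|=5, |M|=5
  updated: d(HM,Q)=95/2, d(HM,U)=42, d(HM,WY)=55/2
3. join Q+U (d=23) ⇒ QU; edges |Q|=23/2, |U|=23/2
  updated: d(HM,QU)=179/4, d(QU,WY)=149/4
4. join HM+WY (d=55/2) ⇒ HMWY; edges |HM|=35/4, |WY|=39/4
  updated: d(HMWY,QU)=41
5. join HMWY+QU (d=41) ⇒ HMQUWY; edges |HMWY|=27/4, |QU|=9
final tree: (((H:5,M:5):35/4,(W:4,Y:4):39/4):27/4,(Q:23/2,U:23/2):9)
total length: 301/4

H,M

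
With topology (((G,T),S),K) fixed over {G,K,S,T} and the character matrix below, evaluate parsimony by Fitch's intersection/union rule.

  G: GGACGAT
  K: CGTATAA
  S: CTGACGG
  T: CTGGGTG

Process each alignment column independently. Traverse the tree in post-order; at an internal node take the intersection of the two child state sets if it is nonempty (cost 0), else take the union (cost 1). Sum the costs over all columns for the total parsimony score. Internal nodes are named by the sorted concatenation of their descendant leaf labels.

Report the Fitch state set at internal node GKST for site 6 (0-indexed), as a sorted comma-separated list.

A,G

site 0, node GT: G={G} ∪ T={C} → {C,G} (+1)
site 0, node GST: GT={C,G} ∩ S={C} → {C} (+0)
site 0, node GKST: GST={C} ∩ K={C} → {C} (+0)
site 1, node GT: G={G} ∪ T={T} → {G,T} (+1)
site 1, node GST: GT={G,T} ∩ S={T} → {T} (+0)
site 1, node GKST: GST={T} ∪ K={G} → {G,T} (+1)
site 2, node GT: G={A} ∪ T={G} → {A,G} (+1)
site 2, node GST: GT={A,G} ∩ S={G} → {G} (+0)
site 2, node GKST: GST={G} ∪ K={T} → {G,T} (+1)
site 3, node GT: G={C} ∪ T={G} → {C,G} (+1)
site 3, node GST: GT={C,G} ∪ S={A} → {A,C,G} (+1)
site 3, node GKST: GST={A,C,G} ∩ K={A} → {A} (+0)
site 4, node GT: G={G} ∩ T={G} → {G} (+0)
site 4, node GST: GT={G} ∪ S={C} → {C,G} (+1)
site 4, node GKST: GST={C,G} ∪ K={T} → {C,G,T} (+1)
site 5, node GT: G={A} ∪ T={T} → {A,T} (+1)
site 5, node GST: GT={A,T} ∪ S={G} → {A,G,T} (+1)
site 5, node GKST: GST={A,G,T} ∩ K={A} → {A} (+0)
site 6, node GT: G={T} ∪ T={G} → {G,T} (+1)
site 6, node GST: GT={G,T} ∩ S={G} → {G} (+0)
site 6, node GKST: GST={G} ∪ K={A} → {A,G} (+1)
per-site changes: [1, 2, 2, 2, 2, 2, 2]; total = 13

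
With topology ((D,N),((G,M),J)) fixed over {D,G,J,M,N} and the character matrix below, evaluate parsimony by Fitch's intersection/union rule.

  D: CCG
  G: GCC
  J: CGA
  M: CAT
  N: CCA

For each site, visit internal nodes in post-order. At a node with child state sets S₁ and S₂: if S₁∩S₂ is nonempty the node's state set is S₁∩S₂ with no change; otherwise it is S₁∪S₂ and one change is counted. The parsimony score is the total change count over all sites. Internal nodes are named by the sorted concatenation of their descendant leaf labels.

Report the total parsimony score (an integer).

site 0, node DN: D={C} ∩ N={C} → {C} (+0)
site 0, node GM: G={G} ∪ M={C} → {C,G} (+1)
site 0, node GJM: GM={C,G} ∩ J={C} → {C} (+0)
site 0, node DGJMN: DN={C} ∩ GJM={C} → {C} (+0)
site 1, node DN: D={C} ∩ N={C} → {C} (+0)
site 1, node GM: G={C} ∪ M={A} → {A,C} (+1)
site 1, node GJM: GM={A,C} ∪ J={G} → {A,C,G} (+1)
site 1, node DGJMN: DN={C} ∩ GJM={A,C,G} → {C} (+0)
site 2, node DN: D={G} ∪ N={A} → {A,G} (+1)
site 2, node GM: G={C} ∪ M={T} → {C,T} (+1)
site 2, node GJM: GM={C,T} ∪ J={A} → {A,C,T} (+1)
site 2, node DGJMN: DN={A,G} ∩ GJM={A,C,T} → {A} (+0)
per-site changes: [1, 2, 3]; total = 6

6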